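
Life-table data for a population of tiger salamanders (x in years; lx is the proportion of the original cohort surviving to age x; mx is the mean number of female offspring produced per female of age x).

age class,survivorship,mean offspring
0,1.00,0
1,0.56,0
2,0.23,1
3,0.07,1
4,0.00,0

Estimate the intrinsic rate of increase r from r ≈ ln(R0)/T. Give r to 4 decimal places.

-0.5391

R0 = Σ lx·mx = 0 + 0 + 0.23 + 0.07 + 0 = 0.3
Σ x·lx·mx = 0.67; T = 0.67/0.3 = 2.23333…
r ≈ ln(R0)/T = ln(0.3)/2.23333… = -0.539092… → -0.5391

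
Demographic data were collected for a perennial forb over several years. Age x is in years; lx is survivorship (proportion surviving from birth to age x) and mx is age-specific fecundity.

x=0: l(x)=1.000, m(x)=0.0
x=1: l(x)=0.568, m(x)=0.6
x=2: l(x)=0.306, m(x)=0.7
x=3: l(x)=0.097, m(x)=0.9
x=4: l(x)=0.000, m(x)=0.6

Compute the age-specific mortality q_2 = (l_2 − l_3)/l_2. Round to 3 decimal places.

q_2 = (l_2 − l_3) / l_2 = (0.306 − 0.097) / 0.306
     = 0.209 / 0.306 = 0.683007… → 0.683

0.683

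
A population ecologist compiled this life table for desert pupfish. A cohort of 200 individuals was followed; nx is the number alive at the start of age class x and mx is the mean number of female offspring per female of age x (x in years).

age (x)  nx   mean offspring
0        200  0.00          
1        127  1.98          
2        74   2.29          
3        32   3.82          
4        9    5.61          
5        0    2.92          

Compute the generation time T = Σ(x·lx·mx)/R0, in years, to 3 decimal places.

1.952

lx = nx/n0 = nx/200: 1, 0.635, 0.37, 0.16, 0.045, 0
lx·mx: 0, 1.2573, 0.8473, 0.6112, 0.25245, 0 → R0 = 2.96825
x·lx·mx: 0, 1.2573, 1.6946, 1.8336, 1.0098, 0 → Σ = 5.7953
T = 5.7953 / 2.96825 = 1.95243… → 1.952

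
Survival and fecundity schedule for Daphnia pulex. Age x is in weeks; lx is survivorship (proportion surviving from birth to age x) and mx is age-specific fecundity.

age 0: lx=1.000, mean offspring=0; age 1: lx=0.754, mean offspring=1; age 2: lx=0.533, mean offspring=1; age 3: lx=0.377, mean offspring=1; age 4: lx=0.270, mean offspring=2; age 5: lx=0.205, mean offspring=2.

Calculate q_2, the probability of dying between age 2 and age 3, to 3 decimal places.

0.293

q_2 = (l_2 − l_3) / l_2 = (0.533 − 0.377) / 0.533
     = 0.156 / 0.533 = 0.292683… → 0.293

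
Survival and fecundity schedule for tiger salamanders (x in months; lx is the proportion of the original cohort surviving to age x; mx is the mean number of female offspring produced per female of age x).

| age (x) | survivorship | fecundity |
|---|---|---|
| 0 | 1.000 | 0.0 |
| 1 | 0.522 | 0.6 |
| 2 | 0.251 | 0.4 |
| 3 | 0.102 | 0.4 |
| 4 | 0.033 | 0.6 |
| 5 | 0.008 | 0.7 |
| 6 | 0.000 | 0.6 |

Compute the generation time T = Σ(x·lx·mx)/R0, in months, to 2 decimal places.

1.55

lx·mx: 0, 0.3132, 0.1004, 0.0408, 0.0198, 0.0056, 0 → R0 = 0.4798
x·lx·mx: 0, 0.3132, 0.2008, 0.1224, 0.0792, 0.028, 0 → Σ = 0.7436
T = 0.7436 / 0.4798 = 1.549812… → 1.55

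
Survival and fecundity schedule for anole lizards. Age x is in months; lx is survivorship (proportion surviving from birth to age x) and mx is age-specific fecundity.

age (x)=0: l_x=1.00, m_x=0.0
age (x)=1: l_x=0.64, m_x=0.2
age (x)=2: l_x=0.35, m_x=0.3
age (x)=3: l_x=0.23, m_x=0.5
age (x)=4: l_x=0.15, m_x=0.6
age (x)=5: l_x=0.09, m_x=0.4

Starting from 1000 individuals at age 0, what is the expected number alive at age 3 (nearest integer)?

Expected survivors = N0 · l_3 = 1000 × 0.23 = 230 → 230

230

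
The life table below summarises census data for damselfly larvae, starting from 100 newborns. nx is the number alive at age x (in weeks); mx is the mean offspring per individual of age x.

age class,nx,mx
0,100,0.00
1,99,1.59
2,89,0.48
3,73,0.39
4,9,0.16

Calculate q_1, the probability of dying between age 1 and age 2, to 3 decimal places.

0.101

lx = nx/n0 = nx/100: 1, 0.99, 0.89, 0.73, 0.09
q_1 = (l_1 − l_2) / l_1 = (0.99 − 0.89) / 0.99
     = 0.1 / 0.99 = 0.10101… → 0.101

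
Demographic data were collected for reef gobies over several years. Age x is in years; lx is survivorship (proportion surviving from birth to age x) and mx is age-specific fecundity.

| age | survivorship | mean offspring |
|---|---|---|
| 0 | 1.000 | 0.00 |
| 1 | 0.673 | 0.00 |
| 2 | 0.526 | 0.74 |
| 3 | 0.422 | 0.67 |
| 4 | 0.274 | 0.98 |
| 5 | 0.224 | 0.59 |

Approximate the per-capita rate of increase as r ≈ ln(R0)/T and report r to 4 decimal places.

0.0224

R0 = Σ lx·mx = 0 + 0 + 0.38924 + 0.28274 + 0.26852 + 0.13216 = 1.07266
Σ x·lx·mx = 3.36158; T = 3.36158/1.07266 = 3.13387…
r ≈ ln(R0)/T = ln(1.07266)/3.13387… = 0.022382… → 0.0224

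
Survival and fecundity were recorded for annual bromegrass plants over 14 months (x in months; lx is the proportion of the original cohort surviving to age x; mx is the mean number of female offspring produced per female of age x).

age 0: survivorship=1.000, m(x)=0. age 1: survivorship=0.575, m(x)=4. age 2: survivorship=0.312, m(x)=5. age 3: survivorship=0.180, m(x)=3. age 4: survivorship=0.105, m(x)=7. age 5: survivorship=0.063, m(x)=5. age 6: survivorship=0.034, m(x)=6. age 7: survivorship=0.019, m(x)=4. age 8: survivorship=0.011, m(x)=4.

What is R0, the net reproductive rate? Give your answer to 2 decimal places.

lx·mx by age: 0, 2.3, 1.56, 0.54, 0.735, 0.315, 0.204, 0.076, 0.044
R0 = Σ lx·mx = 5.774 → 5.77

5.77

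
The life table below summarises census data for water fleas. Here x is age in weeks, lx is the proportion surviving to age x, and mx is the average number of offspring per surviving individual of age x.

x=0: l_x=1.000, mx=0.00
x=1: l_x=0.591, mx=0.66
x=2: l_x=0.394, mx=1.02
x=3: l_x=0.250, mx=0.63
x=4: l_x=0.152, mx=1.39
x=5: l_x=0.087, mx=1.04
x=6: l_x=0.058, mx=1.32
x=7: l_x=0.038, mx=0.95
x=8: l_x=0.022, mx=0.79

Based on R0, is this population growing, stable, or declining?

growing

R0 = Σ lx·mx = 0 + 0.39006 + 0.40188 + 0.1575 + 0.21128 + 0.09048 + 0.07656 + 0.0361 + 0.01738 = 1.38124
R0 > 1, so the population is growing.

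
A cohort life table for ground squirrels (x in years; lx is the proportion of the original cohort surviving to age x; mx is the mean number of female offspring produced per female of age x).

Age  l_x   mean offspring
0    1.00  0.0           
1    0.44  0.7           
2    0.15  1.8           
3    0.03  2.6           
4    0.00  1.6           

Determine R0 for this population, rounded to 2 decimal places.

0.66

lx·mx by age: 0, 0.308, 0.27, 0.078, 0
R0 = Σ lx·mx = 0.656 → 0.66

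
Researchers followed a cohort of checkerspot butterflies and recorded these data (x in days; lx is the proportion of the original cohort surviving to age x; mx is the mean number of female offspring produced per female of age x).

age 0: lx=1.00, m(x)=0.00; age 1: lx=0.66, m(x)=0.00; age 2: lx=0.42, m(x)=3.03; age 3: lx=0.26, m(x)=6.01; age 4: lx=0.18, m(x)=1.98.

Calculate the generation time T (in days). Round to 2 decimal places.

lx·mx: 0, 0, 1.2726, 1.5626, 0.3564 → R0 = 3.1916
x·lx·mx: 0, 0, 2.5452, 4.6878, 1.4256 → Σ = 8.6586
T = 8.6586 / 3.1916 = 2.712934… → 2.71

2.71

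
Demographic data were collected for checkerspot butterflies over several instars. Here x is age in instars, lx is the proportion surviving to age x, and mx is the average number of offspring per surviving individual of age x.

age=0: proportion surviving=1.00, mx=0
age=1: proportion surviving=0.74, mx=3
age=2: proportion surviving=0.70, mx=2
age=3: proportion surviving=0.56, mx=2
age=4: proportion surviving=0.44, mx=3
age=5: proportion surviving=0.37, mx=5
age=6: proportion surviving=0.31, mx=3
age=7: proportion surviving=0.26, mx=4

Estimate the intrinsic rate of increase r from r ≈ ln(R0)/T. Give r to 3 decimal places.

0.633

R0 = Σ lx·mx = 0 + 2.22 + 1.4 + 1.12 + 1.32 + 1.85 + 0.93 + 1.04 = 9.88
Σ x·lx·mx = 35.77; T = 35.77/9.88 = 3.62045…
r ≈ ln(R0)/T = ln(9.88)/3.62045… = 0.63266… → 0.633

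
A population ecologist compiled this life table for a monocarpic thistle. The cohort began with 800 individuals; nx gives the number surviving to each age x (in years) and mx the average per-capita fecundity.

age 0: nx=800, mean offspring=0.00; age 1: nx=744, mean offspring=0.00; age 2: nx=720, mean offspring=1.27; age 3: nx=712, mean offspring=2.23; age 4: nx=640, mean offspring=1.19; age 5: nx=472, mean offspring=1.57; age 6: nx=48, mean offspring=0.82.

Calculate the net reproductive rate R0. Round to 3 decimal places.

5.055

lx = nx/n0 = nx/800: 1, 0.93, 0.9, 0.89, 0.8, 0.59, 0.06
lx·mx by age: 0, 0, 1.143, 1.9847, 0.952, 0.9263, 0.0492
R0 = Σ lx·mx = 5.0552 → 5.055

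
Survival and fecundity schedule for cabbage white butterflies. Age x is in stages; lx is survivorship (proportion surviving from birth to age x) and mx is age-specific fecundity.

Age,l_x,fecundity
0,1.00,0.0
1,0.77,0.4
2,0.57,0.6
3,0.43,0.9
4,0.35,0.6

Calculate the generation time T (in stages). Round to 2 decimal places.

2.40

lx·mx: 0, 0.308, 0.342, 0.387, 0.21 → R0 = 1.247
x·lx·mx: 0, 0.308, 0.684, 1.161, 0.84 → Σ = 2.993
T = 2.993 / 1.247 = 2.40016… → 2.40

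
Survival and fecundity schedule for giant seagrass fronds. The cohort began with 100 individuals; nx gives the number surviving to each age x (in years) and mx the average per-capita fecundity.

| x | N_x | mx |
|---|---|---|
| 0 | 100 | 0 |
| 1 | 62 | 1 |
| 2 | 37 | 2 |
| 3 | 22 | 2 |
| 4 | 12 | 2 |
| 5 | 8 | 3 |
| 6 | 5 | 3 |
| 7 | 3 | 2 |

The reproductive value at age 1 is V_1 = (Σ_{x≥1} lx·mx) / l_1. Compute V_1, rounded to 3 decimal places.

lx = nx/n0 = nx/100: 1, 0.62, 0.37, 0.22, 0.12, 0.08, 0.05, 0.03
lx·mx for x ≥ 1: 0.62, 0.74, 0.44, 0.24, 0.24, 0.15, 0.06 → sum = 2.49
V_1 = 2.49 / l_1 = 2.49 / 0.62 = 4.016129… → 4.016

4.016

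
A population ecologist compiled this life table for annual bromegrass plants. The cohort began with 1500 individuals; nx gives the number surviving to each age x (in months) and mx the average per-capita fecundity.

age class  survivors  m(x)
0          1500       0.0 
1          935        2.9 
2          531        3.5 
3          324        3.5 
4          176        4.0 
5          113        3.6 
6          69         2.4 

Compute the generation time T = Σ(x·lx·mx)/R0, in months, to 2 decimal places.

lx = nx/n0 = nx/1500: 1, 0.62333…, 0.354, 0.216, 0.11733…, 0.07533…, 0.046
lx·mx: 0, 1.807667…, 1.239, 0.756, 0.469333…, 0.2712…, 0.1104 → R0 = 4.6536…
x·lx·mx: 0, 1.807667…, 2.478, 2.268, 1.877333…, 1.356…, 0.6624 → Σ = 10.4494…
T = 10.4494… / 4.6536… = 2.245444… → 2.25

2.25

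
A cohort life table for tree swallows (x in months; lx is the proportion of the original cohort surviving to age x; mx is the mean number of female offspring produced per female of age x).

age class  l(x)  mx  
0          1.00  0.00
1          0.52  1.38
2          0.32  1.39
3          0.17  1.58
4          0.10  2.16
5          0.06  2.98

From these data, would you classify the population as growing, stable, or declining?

R0 = Σ lx·mx = 0 + 0.7176 + 0.4448 + 0.2686 + 0.216 + 0.1788 = 1.8258
R0 > 1, so the population is growing.

growing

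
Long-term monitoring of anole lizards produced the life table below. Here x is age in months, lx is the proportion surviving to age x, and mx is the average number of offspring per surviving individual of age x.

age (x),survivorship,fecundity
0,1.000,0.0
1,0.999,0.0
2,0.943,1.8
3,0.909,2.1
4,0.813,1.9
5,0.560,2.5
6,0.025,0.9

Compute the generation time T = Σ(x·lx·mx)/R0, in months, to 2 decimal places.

3.41

lx·mx: 0, 0, 1.6974, 1.9089, 1.5447, 1.4, 0.0225 → R0 = 6.5735
x·lx·mx: 0, 0, 3.3948, 5.7267, 6.1788, 7, 0.135 → Σ = 22.4353
T = 22.4353 / 6.5735 = 3.412992… → 3.41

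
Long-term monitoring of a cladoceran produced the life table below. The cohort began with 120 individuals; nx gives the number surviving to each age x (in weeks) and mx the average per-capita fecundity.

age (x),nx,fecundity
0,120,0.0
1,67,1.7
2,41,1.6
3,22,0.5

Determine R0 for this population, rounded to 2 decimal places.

1.59

lx = nx/n0 = nx/120: 1, 0.55833…, 0.34167…, 0.18333…
lx·mx by age: 0, 0.949167…, 0.546667…, 0.091667…
R0 = Σ lx·mx = 1.5875… → 1.59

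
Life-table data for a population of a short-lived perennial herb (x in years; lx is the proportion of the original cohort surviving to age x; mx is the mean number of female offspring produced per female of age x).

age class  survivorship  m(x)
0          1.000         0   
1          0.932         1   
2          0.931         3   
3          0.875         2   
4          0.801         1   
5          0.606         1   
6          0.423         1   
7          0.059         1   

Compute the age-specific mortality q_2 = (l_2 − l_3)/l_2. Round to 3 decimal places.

q_2 = (l_2 − l_3) / l_2 = (0.931 − 0.875) / 0.931
     = 0.056 / 0.931 = 0.06015… → 0.060

0.060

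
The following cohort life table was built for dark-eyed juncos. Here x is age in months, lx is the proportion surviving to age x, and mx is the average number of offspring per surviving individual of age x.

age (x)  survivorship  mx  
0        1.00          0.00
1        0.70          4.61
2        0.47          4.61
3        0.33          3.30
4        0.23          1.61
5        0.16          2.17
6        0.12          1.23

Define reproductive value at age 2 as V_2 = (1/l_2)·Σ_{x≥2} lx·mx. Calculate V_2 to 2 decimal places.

8.77

lx·mx for x ≥ 2: 2.1667, 1.089, 0.3703, 0.3472, 0.1476 → sum = 4.1208
V_2 = 4.1208 / l_2 = 4.1208 / 0.47 = 8.76766… → 8.77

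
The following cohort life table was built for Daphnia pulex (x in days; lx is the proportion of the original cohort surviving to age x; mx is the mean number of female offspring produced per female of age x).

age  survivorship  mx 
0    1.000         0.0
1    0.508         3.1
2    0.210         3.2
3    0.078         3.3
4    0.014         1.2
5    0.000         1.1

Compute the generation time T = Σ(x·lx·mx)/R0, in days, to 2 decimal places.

lx·mx: 0, 1.5748, 0.672, 0.2574, 0.0168, 0 → R0 = 2.521
x·lx·mx: 0, 1.5748, 1.344, 0.7722, 0.0672, 0 → Σ = 3.7582
T = 3.7582 / 2.521 = 1.490758… → 1.49

1.49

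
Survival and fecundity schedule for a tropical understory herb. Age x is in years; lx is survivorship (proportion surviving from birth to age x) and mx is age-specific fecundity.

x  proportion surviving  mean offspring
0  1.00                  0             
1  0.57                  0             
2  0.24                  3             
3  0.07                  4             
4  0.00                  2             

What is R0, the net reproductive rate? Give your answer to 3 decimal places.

lx·mx by age: 0, 0, 0.72, 0.28, 0
R0 = Σ lx·mx = 1 → 1.000

1.000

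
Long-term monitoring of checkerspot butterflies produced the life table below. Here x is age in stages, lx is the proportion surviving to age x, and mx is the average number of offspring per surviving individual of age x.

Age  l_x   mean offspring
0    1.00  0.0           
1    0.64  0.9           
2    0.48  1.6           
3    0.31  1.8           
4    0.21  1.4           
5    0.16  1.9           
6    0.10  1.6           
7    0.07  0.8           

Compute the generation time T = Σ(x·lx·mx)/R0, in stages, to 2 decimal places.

lx·mx: 0, 0.576, 0.768, 0.558, 0.294, 0.304, 0.16, 0.056 → R0 = 2.716
x·lx·mx: 0, 0.576, 1.536, 1.674, 1.176, 1.52, 0.96, 0.392 → Σ = 7.834
T = 7.834 / 2.716 = 2.884389… → 2.88

2.88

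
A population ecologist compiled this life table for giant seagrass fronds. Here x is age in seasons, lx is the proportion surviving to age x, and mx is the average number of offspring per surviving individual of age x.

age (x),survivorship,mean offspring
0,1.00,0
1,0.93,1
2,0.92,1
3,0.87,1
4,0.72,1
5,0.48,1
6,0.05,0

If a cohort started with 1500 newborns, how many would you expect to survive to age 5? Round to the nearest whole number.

720

Expected survivors = N0 · l_5 = 1500 × 0.48 = 720 → 720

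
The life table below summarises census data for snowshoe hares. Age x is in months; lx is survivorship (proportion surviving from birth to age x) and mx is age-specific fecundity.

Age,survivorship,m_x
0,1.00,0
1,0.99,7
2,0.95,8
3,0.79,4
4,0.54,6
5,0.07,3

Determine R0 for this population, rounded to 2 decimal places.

21.14

lx·mx by age: 0, 6.93, 7.6, 3.16, 3.24, 0.21
R0 = Σ lx·mx = 21.14 → 21.14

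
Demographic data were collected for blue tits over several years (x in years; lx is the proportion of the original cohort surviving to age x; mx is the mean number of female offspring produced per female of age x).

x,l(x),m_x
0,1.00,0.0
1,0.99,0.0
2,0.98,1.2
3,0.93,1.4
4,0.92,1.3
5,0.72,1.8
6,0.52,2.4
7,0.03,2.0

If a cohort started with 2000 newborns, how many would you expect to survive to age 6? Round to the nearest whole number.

Expected survivors = N0 · l_6 = 2000 × 0.52 = 1040 → 1040

1040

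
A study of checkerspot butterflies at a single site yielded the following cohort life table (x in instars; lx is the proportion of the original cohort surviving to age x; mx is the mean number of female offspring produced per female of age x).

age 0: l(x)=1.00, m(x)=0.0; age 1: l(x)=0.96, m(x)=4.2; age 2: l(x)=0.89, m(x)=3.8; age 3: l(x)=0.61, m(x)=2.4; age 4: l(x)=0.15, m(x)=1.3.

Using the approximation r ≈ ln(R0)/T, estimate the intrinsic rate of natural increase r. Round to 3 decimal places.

1.253

R0 = Σ lx·mx = 0 + 4.032 + 3.382 + 1.464 + 0.195 = 9.073
Σ x·lx·mx = 15.968; T = 15.968/9.073 = 1.75995…
r ≈ ln(R0)/T = ln(9.073)/1.75995… = 1.25305… → 1.253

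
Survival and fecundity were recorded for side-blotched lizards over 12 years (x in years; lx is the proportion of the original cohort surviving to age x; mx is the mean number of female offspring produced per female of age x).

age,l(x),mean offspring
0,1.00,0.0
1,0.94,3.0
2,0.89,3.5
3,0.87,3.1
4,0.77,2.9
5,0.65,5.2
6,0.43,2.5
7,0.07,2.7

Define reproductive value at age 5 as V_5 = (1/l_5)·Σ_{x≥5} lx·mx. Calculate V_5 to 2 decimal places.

7.14

lx·mx for x ≥ 5: 3.38, 1.075, 0.189 → sum = 4.644
V_5 = 4.644 / l_5 = 4.644 / 0.65 = 7.144615… → 7.14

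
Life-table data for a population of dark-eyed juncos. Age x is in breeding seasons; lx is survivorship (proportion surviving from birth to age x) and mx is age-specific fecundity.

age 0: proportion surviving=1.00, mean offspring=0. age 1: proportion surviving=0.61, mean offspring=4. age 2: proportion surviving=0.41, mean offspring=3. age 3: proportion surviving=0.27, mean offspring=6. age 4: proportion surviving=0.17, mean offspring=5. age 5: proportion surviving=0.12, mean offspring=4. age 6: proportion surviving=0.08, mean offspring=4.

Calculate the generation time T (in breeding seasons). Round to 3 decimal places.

2.519

lx·mx: 0, 2.44, 1.23, 1.62, 0.85, 0.48, 0.32 → R0 = 6.94
x·lx·mx: 0, 2.44, 2.46, 4.86, 3.4, 2.4, 1.92 → Σ = 17.48
T = 17.48 / 6.94 = 2.518732… → 2.519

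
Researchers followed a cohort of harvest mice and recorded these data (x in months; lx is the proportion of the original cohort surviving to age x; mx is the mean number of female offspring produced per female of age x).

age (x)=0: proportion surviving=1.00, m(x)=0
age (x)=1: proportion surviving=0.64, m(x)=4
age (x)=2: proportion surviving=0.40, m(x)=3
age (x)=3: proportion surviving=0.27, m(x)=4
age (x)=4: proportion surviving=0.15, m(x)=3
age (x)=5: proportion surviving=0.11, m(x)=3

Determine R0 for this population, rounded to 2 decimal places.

lx·mx by age: 0, 2.56, 1.2, 1.08, 0.45, 0.33
R0 = Σ lx·mx = 5.62 → 5.62

5.62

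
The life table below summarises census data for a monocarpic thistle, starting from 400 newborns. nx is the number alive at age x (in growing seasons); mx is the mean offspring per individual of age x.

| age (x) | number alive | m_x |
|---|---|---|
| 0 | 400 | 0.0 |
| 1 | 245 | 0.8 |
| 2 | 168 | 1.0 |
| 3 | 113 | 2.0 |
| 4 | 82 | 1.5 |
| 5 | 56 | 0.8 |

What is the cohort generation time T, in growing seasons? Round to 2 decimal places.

lx = nx/n0 = nx/400: 1, 0.6125, 0.42, 0.2825, 0.205, 0.14
lx·mx: 0, 0.49, 0.42, 0.565, 0.3075, 0.112 → R0 = 1.8945
x·lx·mx: 0, 0.49, 0.84, 1.695, 1.23, 0.56 → Σ = 4.815
T = 4.815 / 1.8945 = 2.541568… → 2.54

2.54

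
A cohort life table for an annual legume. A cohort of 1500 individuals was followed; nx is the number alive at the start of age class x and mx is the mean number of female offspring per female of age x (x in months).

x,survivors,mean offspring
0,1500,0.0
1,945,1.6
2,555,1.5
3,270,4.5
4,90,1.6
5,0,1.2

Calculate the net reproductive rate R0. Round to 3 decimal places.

lx = nx/n0 = nx/1500: 1, 0.63, 0.37, 0.18, 0.06, 0
lx·mx by age: 0, 1.008, 0.555, 0.81, 0.096, 0
R0 = Σ lx·mx = 2.469 → 2.469

2.469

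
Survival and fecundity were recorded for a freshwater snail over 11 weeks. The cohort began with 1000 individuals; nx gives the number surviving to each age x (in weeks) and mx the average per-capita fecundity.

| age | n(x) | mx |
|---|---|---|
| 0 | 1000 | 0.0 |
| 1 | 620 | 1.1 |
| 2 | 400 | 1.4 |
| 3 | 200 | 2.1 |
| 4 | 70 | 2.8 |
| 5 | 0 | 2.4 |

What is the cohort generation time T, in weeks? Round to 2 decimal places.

lx = nx/n0 = nx/1000: 1, 0.62, 0.4, 0.2, 0.07, 0
lx·mx: 0, 0.682, 0.56, 0.42, 0.196, 0 → R0 = 1.858
x·lx·mx: 0, 0.682, 1.12, 1.26, 0.784, 0 → Σ = 3.846
T = 3.846 / 1.858 = 2.069968… → 2.07

2.07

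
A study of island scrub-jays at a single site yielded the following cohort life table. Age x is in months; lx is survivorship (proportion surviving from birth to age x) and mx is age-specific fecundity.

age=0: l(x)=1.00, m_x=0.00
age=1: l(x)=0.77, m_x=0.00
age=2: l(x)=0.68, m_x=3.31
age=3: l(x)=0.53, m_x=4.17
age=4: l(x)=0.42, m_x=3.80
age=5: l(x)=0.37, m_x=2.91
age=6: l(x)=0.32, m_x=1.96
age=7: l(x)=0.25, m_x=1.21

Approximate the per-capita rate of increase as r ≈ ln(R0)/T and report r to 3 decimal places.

R0 = Σ lx·mx = 0 + 0 + 2.2508 + 2.2101 + 1.596 + 1.0767 + 0.6272 + 0.3025 = 8.0633
Σ x·lx·mx = 28.7801; T = 28.7801/8.0633 = 3.56927…
r ≈ ln(R0)/T = ln(8.0633)/3.56927… = 0.5848… → 0.585

0.585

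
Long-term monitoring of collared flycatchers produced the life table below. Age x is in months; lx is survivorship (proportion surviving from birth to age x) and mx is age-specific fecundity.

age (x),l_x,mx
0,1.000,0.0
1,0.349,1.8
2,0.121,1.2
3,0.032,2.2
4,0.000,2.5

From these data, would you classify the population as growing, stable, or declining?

declining

R0 = Σ lx·mx = 0 + 0.6282 + 0.1452 + 0.0704 + 0 = 0.8438
R0 < 1, so the population is declining.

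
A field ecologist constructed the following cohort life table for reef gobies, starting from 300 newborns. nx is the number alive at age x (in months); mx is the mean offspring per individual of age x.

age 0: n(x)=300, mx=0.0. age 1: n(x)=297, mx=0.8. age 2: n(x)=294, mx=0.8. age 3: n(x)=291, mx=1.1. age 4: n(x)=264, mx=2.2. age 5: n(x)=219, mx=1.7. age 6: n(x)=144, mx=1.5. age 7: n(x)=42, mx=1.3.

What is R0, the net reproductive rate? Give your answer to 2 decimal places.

lx = nx/n0 = nx/300: 1, 0.99, 0.98, 0.97, 0.88, 0.73, 0.48, 0.14
lx·mx by age: 0, 0.792, 0.784, 1.067, 1.936, 1.241, 0.72, 0.182
R0 = Σ lx·mx = 6.722 → 6.72

6.72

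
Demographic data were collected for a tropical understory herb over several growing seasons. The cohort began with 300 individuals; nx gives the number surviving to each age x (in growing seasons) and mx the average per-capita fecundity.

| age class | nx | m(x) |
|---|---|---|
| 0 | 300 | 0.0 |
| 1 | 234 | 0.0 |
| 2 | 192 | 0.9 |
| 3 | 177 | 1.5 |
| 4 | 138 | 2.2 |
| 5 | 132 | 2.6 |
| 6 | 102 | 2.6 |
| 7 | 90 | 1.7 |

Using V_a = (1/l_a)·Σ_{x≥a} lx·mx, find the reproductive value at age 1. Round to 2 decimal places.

6.42

lx = nx/n0 = nx/300: 1, 0.78, 0.64, 0.59, 0.46, 0.44, 0.34, 0.3
lx·mx for x ≥ 1: 0, 0.576, 0.885, 1.012, 1.144, 0.884, 0.51 → sum = 5.011
V_1 = 5.011 / l_1 = 5.011 / 0.78 = 6.424359… → 6.42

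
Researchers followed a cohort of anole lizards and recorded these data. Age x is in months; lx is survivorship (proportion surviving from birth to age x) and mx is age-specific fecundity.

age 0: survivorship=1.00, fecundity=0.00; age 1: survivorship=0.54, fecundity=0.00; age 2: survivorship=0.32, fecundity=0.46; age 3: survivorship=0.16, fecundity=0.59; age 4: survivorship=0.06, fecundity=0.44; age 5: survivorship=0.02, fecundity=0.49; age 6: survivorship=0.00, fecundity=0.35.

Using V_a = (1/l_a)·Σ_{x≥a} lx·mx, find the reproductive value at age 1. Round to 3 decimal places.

lx·mx for x ≥ 1: 0, 0.1472, 0.0944, 0.0264, 0.0098, 0 → sum = 0.2778
V_1 = 0.2778 / l_1 = 0.2778 / 0.54 = 0.514444… → 0.514

0.514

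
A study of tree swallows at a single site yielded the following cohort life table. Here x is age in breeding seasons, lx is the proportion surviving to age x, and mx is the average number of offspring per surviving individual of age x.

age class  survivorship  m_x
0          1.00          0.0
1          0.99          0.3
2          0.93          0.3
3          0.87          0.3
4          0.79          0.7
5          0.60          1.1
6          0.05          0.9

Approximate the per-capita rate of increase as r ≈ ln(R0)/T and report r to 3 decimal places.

0.209

R0 = Σ lx·mx = 0 + 0.297 + 0.279 + 0.261 + 0.553 + 0.66 + 0.045 = 2.095
Σ x·lx·mx = 7.42; T = 7.42/2.095 = 3.54177…
r ≈ ln(R0)/T = ln(2.095)/3.54177… = 0.20881… → 0.209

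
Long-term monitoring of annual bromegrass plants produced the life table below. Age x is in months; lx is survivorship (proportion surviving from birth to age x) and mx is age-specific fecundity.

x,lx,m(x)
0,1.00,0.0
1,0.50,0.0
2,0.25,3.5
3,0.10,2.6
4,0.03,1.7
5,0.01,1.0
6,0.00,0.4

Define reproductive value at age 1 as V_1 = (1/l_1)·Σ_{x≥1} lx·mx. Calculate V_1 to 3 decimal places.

lx·mx for x ≥ 1: 0, 0.875, 0.26, 0.051, 0.01, 0 → sum = 1.196
V_1 = 1.196 / l_1 = 1.196 / 0.5 = 2.392 → 2.392

2.392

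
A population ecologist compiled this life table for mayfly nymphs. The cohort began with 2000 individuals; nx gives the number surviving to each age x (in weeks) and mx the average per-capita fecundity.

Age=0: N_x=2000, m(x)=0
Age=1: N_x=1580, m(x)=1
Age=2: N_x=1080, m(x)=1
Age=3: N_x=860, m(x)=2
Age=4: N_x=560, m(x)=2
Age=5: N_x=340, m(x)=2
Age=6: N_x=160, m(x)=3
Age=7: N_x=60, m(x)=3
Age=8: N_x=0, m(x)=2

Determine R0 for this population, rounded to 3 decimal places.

lx = nx/n0 = nx/2000: 1, 0.79, 0.54, 0.43, 0.28, 0.17, 0.08, 0.03, 0
lx·mx by age: 0, 0.79, 0.54, 0.86, 0.56, 0.34, 0.24, 0.09, 0
R0 = Σ lx·mx = 3.42 → 3.420

3.420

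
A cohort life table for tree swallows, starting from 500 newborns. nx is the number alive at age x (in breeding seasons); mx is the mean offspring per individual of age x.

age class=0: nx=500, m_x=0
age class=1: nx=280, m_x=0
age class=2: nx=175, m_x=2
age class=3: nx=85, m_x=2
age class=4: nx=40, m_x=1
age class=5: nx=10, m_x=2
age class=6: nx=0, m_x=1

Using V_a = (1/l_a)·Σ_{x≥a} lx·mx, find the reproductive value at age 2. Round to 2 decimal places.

3.31

lx = nx/n0 = nx/500: 1, 0.56, 0.35, 0.17, 0.08, 0.02, 0
lx·mx for x ≥ 2: 0.7, 0.34, 0.08, 0.04, 0 → sum = 1.16
V_2 = 1.16 / l_2 = 1.16 / 0.35 = 3.314286… → 3.31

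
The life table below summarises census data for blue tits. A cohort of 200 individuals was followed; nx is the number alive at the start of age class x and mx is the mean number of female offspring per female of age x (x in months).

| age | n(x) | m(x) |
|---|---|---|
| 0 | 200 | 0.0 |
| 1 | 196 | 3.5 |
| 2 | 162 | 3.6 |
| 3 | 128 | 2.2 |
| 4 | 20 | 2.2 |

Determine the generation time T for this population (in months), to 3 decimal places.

1.802

lx = nx/n0 = nx/200: 1, 0.98, 0.81, 0.64, 0.1
lx·mx: 0, 3.43, 2.916, 1.408, 0.22 → R0 = 7.974
x·lx·mx: 0, 3.43, 5.832, 4.224, 0.88 → Σ = 14.366
T = 14.366 / 7.974 = 1.801605… → 1.802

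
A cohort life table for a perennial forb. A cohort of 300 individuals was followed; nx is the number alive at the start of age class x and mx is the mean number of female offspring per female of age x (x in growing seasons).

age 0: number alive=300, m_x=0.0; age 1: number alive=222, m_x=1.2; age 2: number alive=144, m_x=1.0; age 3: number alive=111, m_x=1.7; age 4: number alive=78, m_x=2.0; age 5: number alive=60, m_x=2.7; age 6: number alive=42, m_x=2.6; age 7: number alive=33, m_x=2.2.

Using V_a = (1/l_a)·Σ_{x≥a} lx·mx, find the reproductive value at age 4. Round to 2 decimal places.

lx = nx/n0 = nx/300: 1, 0.74, 0.48, 0.37, 0.26, 0.2, 0.14, 0.11
lx·mx for x ≥ 4: 0.52, 0.54, 0.364, 0.242 → sum = 1.666
V_4 = 1.666 / l_4 = 1.666 / 0.26 = 6.407692… → 6.41

6.41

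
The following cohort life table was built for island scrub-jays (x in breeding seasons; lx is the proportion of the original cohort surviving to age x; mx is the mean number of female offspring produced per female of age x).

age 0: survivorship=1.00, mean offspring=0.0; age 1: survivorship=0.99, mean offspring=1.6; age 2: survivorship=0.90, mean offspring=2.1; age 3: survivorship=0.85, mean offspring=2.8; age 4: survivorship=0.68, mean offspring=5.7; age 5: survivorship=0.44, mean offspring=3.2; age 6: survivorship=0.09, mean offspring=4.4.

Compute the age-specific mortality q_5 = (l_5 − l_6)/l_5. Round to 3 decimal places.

q_5 = (l_5 − l_6) / l_5 = (0.44 − 0.09) / 0.44
     = 0.35 / 0.44 = 0.795455… → 0.795

0.795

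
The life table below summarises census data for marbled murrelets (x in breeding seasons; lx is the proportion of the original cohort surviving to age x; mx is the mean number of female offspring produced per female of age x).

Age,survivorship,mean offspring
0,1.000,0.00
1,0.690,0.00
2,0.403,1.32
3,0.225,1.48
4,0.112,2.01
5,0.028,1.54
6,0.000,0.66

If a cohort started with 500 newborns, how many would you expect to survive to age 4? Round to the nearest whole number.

Expected survivors = N0 · l_4 = 500 × 0.112 = 56 → 56

56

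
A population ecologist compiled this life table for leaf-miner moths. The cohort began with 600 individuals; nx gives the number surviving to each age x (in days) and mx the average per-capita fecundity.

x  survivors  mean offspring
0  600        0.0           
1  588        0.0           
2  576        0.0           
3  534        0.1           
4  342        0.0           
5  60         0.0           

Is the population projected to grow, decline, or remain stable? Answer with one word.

lx = nx/n0 = nx/600: 1, 0.98, 0.96, 0.89, 0.57, 0.1
R0 = Σ lx·mx = 0 + 0 + 0 + 0.089 + 0 + 0 = 0.089
R0 < 1, so the population is declining.

declining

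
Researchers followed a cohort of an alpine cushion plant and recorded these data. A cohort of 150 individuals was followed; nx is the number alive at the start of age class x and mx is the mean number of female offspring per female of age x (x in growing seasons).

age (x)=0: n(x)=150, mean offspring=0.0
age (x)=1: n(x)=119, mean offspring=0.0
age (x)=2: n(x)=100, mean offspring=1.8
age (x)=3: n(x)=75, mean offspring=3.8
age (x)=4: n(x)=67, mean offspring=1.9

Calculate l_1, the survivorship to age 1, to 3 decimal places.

l_1 = n_1/n_0 = 119/150 = 0.793333… → 0.793

0.793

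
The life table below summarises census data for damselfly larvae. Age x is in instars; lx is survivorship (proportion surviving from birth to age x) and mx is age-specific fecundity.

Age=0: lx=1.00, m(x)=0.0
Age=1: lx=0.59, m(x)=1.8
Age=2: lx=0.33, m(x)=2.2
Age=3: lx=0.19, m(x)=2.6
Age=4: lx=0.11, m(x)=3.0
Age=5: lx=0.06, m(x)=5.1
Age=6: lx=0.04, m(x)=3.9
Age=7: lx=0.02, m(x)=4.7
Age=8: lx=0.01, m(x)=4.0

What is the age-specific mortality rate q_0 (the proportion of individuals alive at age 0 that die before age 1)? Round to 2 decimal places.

q_0 = (l_0 − l_1) / l_0 = (1 − 0.59) / 1
     = 0.41 / 1 = 0.41 → 0.41

0.41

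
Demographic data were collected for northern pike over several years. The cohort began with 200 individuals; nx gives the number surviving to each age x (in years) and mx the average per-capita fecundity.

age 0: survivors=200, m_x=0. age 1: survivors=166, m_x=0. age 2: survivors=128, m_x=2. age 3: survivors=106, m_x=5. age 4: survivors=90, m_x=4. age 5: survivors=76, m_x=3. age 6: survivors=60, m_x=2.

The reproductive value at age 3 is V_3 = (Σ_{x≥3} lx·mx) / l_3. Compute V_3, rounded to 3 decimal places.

lx = nx/n0 = nx/200: 1, 0.83, 0.64, 0.53, 0.45, 0.38, 0.3
lx·mx for x ≥ 3: 2.65, 1.8, 1.14, 0.6 → sum = 6.19
V_3 = 6.19 / l_3 = 6.19 / 0.53 = 11.679245… → 11.679

11.679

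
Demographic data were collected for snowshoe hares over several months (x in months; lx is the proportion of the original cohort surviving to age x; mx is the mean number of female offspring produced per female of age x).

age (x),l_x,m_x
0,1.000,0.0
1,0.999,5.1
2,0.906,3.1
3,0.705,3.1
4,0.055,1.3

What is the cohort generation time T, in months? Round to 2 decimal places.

lx·mx: 0, 5.0949, 2.8086, 2.1855, 0.0715 → R0 = 10.1605
x·lx·mx: 0, 5.0949, 5.6172, 6.5565, 0.286 → Σ = 17.5546
T = 17.5546 / 10.1605 = 1.72773… → 1.73

1.73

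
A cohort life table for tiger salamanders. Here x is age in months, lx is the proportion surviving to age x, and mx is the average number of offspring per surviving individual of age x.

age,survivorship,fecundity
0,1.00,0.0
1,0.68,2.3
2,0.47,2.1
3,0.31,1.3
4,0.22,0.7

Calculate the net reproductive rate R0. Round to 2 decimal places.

lx·mx by age: 0, 1.564, 0.987, 0.403, 0.154
R0 = Σ lx·mx = 3.108 → 3.11

3.11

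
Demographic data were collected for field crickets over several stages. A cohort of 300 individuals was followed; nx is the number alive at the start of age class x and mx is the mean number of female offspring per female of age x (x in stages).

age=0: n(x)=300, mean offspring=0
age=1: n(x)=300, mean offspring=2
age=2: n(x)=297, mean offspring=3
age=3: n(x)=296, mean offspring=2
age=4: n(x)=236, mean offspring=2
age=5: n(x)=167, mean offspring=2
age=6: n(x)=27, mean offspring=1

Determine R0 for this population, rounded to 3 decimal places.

9.720

lx = nx/n0 = nx/300: 1, 1, 0.99, 0.98667…, 0.78667…, 0.55667…, 0.09
lx·mx by age: 0, 2, 2.97, 1.973333…, 1.573333…, 1.113333…, 0.09
R0 = Σ lx·mx = 9.72… → 9.720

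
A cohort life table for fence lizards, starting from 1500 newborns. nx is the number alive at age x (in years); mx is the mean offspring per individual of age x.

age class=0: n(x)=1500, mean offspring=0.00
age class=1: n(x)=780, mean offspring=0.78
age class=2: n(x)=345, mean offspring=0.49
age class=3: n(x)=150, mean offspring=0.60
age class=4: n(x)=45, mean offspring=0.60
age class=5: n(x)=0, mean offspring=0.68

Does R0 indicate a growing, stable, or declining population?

declining

lx = nx/n0 = nx/1500: 1, 0.52, 0.23, 0.1, 0.03, 0
R0 = Σ lx·mx = 0 + 0.4056 + 0.1127 + 0.06 + 0.018 + 0 = 0.5963
R0 < 1, so the population is declining.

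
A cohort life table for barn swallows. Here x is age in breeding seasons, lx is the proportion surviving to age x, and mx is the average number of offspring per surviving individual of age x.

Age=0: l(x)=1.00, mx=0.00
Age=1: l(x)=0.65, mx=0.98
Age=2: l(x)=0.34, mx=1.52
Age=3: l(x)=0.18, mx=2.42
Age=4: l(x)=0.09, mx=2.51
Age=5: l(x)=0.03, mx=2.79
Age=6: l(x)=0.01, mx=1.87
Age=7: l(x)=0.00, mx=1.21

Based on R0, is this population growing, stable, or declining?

growing

R0 = Σ lx·mx = 0 + 0.637 + 0.5168 + 0.4356 + 0.2259 + 0.0837 + 0.0187 + 0 = 1.9177
R0 > 1, so the population is growing.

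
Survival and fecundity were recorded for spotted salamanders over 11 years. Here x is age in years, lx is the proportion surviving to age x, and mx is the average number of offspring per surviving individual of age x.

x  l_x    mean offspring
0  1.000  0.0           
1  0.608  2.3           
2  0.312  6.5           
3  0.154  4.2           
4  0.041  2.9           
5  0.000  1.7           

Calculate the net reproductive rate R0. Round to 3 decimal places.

lx·mx by age: 0, 1.3984, 2.028, 0.6468, 0.1189, 0
R0 = Σ lx·mx = 4.1921 → 4.192

4.192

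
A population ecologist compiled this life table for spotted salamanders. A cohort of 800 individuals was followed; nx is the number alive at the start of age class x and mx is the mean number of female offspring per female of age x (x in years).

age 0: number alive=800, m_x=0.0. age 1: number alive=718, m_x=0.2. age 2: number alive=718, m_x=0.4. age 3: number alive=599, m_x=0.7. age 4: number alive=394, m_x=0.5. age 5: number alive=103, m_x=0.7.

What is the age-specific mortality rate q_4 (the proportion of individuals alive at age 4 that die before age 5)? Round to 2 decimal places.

lx = nx/n0 = nx/800: 1, 0.8975, 0.8975, 0.74875, 0.4925, 0.12875
q_4 = (l_4 − l_5) / l_4 = (0.4925 − 0.12875) / 0.4925
     = 0.36375 / 0.4925 = 0.738579… → 0.74

0.74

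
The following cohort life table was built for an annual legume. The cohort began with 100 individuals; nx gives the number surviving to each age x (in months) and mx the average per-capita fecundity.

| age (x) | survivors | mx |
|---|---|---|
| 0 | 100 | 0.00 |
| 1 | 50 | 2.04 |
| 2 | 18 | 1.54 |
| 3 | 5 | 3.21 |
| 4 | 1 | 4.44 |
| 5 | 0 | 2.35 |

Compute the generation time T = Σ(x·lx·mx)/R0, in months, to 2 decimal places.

lx = nx/n0 = nx/100: 1, 0.5, 0.18, 0.05, 0.01, 0
lx·mx: 0, 1.02, 0.2772, 0.1605, 0.0444, 0 → R0 = 1.5021
x·lx·mx: 0, 1.02, 0.5544, 0.4815, 0.1776, 0 → Σ = 2.2335
T = 2.2335 / 1.5021 = 1.486918… → 1.49

1.49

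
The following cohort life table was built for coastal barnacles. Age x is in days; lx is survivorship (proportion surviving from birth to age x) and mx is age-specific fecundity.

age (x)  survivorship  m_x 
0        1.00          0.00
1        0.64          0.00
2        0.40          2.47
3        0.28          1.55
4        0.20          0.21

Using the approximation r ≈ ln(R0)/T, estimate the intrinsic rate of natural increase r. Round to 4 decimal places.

0.1619

R0 = Σ lx·mx = 0 + 0 + 0.988 + 0.434 + 0.042 = 1.464
Σ x·lx·mx = 3.446; T = 3.446/1.464 = 2.35383…
r ≈ ln(R0)/T = ln(1.464)/2.35383… = 0.161937… → 0.1619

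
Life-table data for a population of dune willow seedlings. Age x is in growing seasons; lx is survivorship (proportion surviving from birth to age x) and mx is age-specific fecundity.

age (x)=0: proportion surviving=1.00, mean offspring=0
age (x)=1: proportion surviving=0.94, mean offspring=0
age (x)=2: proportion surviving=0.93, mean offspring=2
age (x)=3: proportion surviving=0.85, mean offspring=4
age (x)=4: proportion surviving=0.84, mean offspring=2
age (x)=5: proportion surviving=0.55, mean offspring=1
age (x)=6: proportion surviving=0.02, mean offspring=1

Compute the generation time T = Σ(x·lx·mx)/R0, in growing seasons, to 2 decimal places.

3.13

lx·mx: 0, 0, 1.86, 3.4, 1.68, 0.55, 0.02 → R0 = 7.51
x·lx·mx: 0, 0, 3.72, 10.2, 6.72, 2.75, 0.12 → Σ = 23.51
T = 23.51 / 7.51 = 3.130493… → 3.13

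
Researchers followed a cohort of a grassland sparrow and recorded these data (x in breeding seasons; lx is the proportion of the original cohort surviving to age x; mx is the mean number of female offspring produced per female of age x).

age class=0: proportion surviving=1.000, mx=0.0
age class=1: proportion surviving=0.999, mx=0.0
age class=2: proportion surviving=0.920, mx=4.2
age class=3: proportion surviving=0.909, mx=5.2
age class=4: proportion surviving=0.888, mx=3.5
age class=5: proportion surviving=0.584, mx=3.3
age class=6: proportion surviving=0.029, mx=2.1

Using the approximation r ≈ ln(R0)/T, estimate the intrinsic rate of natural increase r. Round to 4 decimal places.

R0 = Σ lx·mx = 0 + 0 + 3.864 + 4.7268 + 3.108 + 1.9272 + 0.0609 = 13.6869
Σ x·lx·mx = 44.3418; T = 44.3418/13.6869 = 3.23973…
r ≈ ln(R0)/T = ln(13.6869)/3.23973… = 0.807611… → 0.8076

0.8076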